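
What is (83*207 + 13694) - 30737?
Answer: 138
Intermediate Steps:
(83*207 + 13694) - 30737 = (17181 + 13694) - 30737 = 30875 - 30737 = 138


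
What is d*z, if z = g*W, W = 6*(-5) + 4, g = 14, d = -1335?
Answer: 485940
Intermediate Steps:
W = -26 (W = -30 + 4 = -26)
z = -364 (z = 14*(-26) = -364)
d*z = -1335*(-364) = 485940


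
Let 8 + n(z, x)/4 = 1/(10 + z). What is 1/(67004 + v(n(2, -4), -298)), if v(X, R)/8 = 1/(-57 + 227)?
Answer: 85/5695344 ≈ 1.4924e-5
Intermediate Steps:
n(z, x) = -32 + 4/(10 + z)
v(X, R) = 4/85 (v(X, R) = 8/(-57 + 227) = 8/170 = 8*(1/170) = 4/85)
1/(67004 + v(n(2, -4), -298)) = 1/(67004 + 4/85) = 1/(5695344/85) = 85/5695344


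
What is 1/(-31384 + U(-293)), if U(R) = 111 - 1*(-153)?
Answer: -1/31120 ≈ -3.2134e-5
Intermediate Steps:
U(R) = 264 (U(R) = 111 + 153 = 264)
1/(-31384 + U(-293)) = 1/(-31384 + 264) = 1/(-31120) = -1/31120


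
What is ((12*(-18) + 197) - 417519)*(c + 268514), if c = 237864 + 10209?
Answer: -215694702806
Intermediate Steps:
c = 248073
((12*(-18) + 197) - 417519)*(c + 268514) = ((12*(-18) + 197) - 417519)*(248073 + 268514) = ((-216 + 197) - 417519)*516587 = (-19 - 417519)*516587 = -417538*516587 = -215694702806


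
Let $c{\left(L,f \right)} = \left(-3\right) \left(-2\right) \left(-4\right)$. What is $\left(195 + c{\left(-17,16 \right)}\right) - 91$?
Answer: $80$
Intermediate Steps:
$c{\left(L,f \right)} = -24$ ($c{\left(L,f \right)} = 6 \left(-4\right) = -24$)
$\left(195 + c{\left(-17,16 \right)}\right) - 91 = \left(195 - 24\right) - 91 = 171 - 91 = 80$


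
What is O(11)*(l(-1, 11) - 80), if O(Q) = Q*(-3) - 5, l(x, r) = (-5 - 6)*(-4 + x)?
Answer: 950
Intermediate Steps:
l(x, r) = 44 - 11*x (l(x, r) = -11*(-4 + x) = 44 - 11*x)
O(Q) = -5 - 3*Q (O(Q) = -3*Q - 5 = -5 - 3*Q)
O(11)*(l(-1, 11) - 80) = (-5 - 3*11)*((44 - 11*(-1)) - 80) = (-5 - 33)*((44 + 11) - 80) = -38*(55 - 80) = -38*(-25) = 950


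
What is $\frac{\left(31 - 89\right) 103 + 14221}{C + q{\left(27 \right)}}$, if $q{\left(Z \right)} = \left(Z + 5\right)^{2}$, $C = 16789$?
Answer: $\frac{8247}{17813} \approx 0.46298$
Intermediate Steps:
$q{\left(Z \right)} = \left(5 + Z\right)^{2}$
$\frac{\left(31 - 89\right) 103 + 14221}{C + q{\left(27 \right)}} = \frac{\left(31 - 89\right) 103 + 14221}{16789 + \left(5 + 27\right)^{2}} = \frac{\left(-58\right) 103 + 14221}{16789 + 32^{2}} = \frac{-5974 + 14221}{16789 + 1024} = \frac{8247}{17813}$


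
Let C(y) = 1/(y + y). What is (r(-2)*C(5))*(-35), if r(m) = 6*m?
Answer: 42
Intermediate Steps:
C(y) = 1/(2*y)
(r(-2)*C(5))*(-35) = ((6*(-2))*((½)/5))*(-35) = -6/5*(-35) = 42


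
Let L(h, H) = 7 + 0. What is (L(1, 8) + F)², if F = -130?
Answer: 15129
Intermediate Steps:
L(h, H) = 7
(L(1, 8) + F)² = (7 - 130)² = (-123)² = 15129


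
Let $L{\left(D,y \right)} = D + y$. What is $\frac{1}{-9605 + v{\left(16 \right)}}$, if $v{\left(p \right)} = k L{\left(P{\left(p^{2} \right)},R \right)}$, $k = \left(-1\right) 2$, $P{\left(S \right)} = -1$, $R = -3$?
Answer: $- \frac{1}{9597} \approx -0.0001042$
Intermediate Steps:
$k = -2$
$v{\left(p \right)} = 8$ ($v{\left(p \right)} = - 2 \left(-1 - 3\right) = \left(-2\right) \left(-4\right) = 8$)
$\frac{1}{-9605 + v{\left(16 \right)}} = \frac{1}{-9605 + 8} = \frac{1}{-9597} = - \frac{1}{9597}$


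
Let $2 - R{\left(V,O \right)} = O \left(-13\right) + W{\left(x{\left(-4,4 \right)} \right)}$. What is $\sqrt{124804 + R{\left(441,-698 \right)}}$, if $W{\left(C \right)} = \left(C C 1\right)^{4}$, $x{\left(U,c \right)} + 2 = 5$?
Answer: $\sqrt{109171} \approx 330.41$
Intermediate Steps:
$x{\left(U,c \right)} = 3$ ($x{\left(U,c \right)} = -2 + 5 = 3$)
$W{\left(C \right)} = C^{8}$ ($W{\left(C \right)} = \left(C^{2} \cdot 1\right)^{4} = \left(C^{2}\right)^{4} = C^{8}$)
$R{\left(V,O \right)} = -6559 + 13 O$ ($R{\left(V,O \right)} = 2 - \left(O \left(-13\right) + 3^{8}\right) = 2 - \left(- 13 O + 6561\right) = 2 - \left(6561 - 13 O\right) = 2 + \left(-6561 + 13 O\right) = -6559 + 13 O$)
$\sqrt{124804 + R{\left(441,-698 \right)}} = \sqrt{124804 + \left(-6559 + 13 \left(-698\right)\right)} = \sqrt{124804 - 15633} = \sqrt{109171}$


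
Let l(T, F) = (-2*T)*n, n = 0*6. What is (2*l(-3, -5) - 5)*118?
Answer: -590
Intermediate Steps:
n = 0
l(T, F) = 0 (l(T, F) = -2*T*0 = 0)
(2*l(-3, -5) - 5)*118 = (2*0 - 5)*118 = (0 - 5)*118 = -5*118 = -590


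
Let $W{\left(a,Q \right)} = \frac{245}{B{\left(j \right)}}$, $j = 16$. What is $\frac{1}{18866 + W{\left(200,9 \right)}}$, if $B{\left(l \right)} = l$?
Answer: $\frac{16}{302101} \approx 5.2962 \cdot 10^{-5}$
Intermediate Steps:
$W{\left(a,Q \right)} = \frac{245}{16}$
$\frac{1}{18866 + W{\left(200,9 \right)}} = \frac{1}{18866 + \frac{245}{16}} = \frac{1}{\frac{302101}{16}} = \frac{16}{302101}$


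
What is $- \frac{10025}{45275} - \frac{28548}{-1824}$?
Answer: $\frac{4247417}{275272} \approx 15.43$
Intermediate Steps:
$- \frac{10025}{45275} - \frac{28548}{-1824} = \left(-10025\right) \frac{1}{45275} - - \frac{2379}{152} = - \frac{401}{1811} + \frac{2379}{152} = \frac{4247417}{275272}$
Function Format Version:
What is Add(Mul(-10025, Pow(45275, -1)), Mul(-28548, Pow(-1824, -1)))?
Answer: Rational(4247417, 275272) ≈ 15.430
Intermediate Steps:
Add(Mul(-10025, Pow(45275, -1)), Mul(-28548, Pow(-1824, -1))) = Add(Mul(-10025, Rational(1, 45275)), Mul(-28548, Rational(-1, 1824))) = Add(Rational(-401, 1811), Rational(2379, 152)) = Rational(4247417, 275272)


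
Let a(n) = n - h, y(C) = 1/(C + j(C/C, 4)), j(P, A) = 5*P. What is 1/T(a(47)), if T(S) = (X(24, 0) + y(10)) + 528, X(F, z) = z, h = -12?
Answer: 15/7921 ≈ 0.0018937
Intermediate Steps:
y(C) = 1/(5 + C) (y(C) = 1/(C + 5*(C/C)) = 1/(C + 5*1) = 1/(C + 5) = 1/(5 + C))
a(n) = 12 + n (a(n) = n - 1*(-12) = n + 12 = 12 + n)
T(S) = 7921/15 (T(S) = (0 + 1/(5 + 10)) + 528 = (0 + 1/15) + 528 = 1/15 + 528 = 7921/15)
1/T(a(47)) = 1/(7921/15) = 15/7921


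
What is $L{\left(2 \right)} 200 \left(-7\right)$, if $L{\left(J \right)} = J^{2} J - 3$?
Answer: $-7000$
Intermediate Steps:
$L{\left(J \right)} = -3 + J^{3}$ ($L{\left(J \right)} = J^{3} - 3 = -3 + J^{3}$)
$L{\left(2 \right)} 200 \left(-7\right) = \left(-3 + 2^{3}\right) 200 \left(-7\right) = \left(-3 + 8\right) 200 \left(-7\right) = 5 \cdot 200 \left(-7\right) = 1000 \left(-7\right) = -7000$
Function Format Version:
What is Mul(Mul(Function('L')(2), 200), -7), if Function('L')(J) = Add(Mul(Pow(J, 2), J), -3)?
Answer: -7000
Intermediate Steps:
Function('L')(J) = Add(-3, Pow(J, 3)) (Function('L')(J) = Add(Pow(J, 3), -3) = Add(-3, Pow(J, 3)))
Mul(Mul(Function('L')(2), 200), -7) = Mul(Mul(Add(-3, Pow(2, 3)), 200), -7) = Mul(Mul(Add(-3, 8), 200), -7) = Mul(Mul(5, 200), -7) = Mul(1000, -7) = -7000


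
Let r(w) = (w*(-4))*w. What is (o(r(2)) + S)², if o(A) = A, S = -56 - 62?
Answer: 17956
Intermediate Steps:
r(w) = -4*w² (r(w) = (-4*w)*w = -4*w²)
S = -118
(o(r(2)) + S)² = (-4*2² - 118)² = (-4*4 - 118)² = (-16 - 118)² = (-134)² = 17956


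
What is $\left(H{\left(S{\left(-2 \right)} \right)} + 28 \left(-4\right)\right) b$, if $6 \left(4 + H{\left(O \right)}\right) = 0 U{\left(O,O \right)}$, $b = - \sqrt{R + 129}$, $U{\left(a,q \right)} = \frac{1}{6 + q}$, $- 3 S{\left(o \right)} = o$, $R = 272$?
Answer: $116 \sqrt{401} \approx 2322.9$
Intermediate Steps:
$S{\left(o \right)} = - \frac{o}{3}$
$b = - \sqrt{401}$ ($b = - \sqrt{272 + 129} = - \sqrt{401} \approx -20.025$)
$H{\left(O \right)} = -4$ ($H{\left(O \right)} = -4 + \frac{0 \frac{1}{6 + O}}{6} = -4 + \frac{1}{6} \cdot 0 = -4 + 0 = -4$)
$\left(H{\left(S{\left(-2 \right)} \right)} + 28 \left(-4\right)\right) b = \left(-4 + 28 \left(-4\right)\right) \left(- \sqrt{401}\right) = \left(-4 - 112\right) \left(- \sqrt{401}\right) = - 116 \left(- \sqrt{401}\right) = 116 \sqrt{401}$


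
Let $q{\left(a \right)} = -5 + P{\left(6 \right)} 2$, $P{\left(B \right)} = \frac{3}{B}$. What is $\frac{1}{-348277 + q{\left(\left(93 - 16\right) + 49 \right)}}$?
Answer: $- \frac{1}{348281} \approx -2.8712 \cdot 10^{-6}$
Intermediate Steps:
$q{\left(a \right)} = -4$ ($q{\left(a \right)} = -5 + \frac{3}{6} \cdot 2 = -5 + 3 \cdot \frac{1}{6} \cdot 2 = -5 + \frac{1}{2} \cdot 2 = -5 + 1 = -4$)
$\frac{1}{-348277 + q{\left(\left(93 - 16\right) + 49 \right)}} = \frac{1}{-348277 - 4} = \frac{1}{-348281} = - \frac{1}{348281}$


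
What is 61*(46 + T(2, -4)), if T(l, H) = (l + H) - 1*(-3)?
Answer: 2867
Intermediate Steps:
T(l, H) = 3 + H + l (T(l, H) = (H + l) + 3 = 3 + H + l)
61*(46 + T(2, -4)) = 61*(46 + (3 - 4 + 2)) = 61*(46 + 1) = 61*47 = 2867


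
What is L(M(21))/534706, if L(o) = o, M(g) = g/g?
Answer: 1/534706 ≈ 1.8702e-6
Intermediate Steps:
M(g) = 1
L(M(21))/534706 = 1/534706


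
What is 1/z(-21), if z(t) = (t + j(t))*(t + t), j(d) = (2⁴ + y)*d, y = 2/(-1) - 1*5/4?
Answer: 2/24255 ≈ 8.2457e-5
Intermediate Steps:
y = -13/4 (y = 2*(-1) - 5*¼ = -2 - 5/4 = -13/4 ≈ -3.2500)
j(d) = 51*d/4 (j(d) = (2⁴ - 13/4)*d = (16 - 13/4)*d = 51*d/4)
z(t) = 55*t²/2 (z(t) = (t + 51*t/4)*(t + t) = (55*t/4)*(2*t) = 55*t²/2)
1/z(-21) = 1/((55/2)*(-21)²) = 1/((55/2)*441) = 1/(24255/2) = 2/24255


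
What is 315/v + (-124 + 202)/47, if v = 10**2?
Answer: 4521/940 ≈ 4.8096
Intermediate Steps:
v = 100
315/v + (-124 + 202)/47 = 315/100 + (-124 + 202)/47 = 315*(1/100) + 78*(1/47) = 63/20 + 78/47 = 4521/940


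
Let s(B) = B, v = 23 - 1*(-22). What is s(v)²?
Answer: 2025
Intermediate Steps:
v = 45 (v = 23 + 22 = 45)
s(v)² = 45² = 2025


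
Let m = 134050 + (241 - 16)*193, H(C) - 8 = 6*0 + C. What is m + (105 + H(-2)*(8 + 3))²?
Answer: 206716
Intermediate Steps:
H(C) = 8 + C (H(C) = 8 + (6*0 + C) = 8 + (0 + C) = 8 + C)
m = 177475 (m = 134050 + 225*193 = 134050 + 43425 = 177475)
m + (105 + H(-2)*(8 + 3))² = 177475 + (105 + (8 - 2)*(8 + 3))² = 177475 + (105 + 6*11)² = 177475 + (105 + 66)² = 177475 + 171² = 177475 + 29241 = 206716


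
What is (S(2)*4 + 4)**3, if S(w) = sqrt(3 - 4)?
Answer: -128 + 128*I ≈ -128.0 + 128.0*I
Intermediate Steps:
S(w) = I (S(w) = sqrt(-1) = I)
(S(2)*4 + 4)**3 = (I*4 + 4)**3 = (4*I + 4)**3 = (4 + 4*I)**3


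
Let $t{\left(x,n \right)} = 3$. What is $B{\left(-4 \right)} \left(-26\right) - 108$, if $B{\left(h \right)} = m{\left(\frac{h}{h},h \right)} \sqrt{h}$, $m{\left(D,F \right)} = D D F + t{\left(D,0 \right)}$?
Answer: $-108 + 52 i \approx -108.0 + 52.0 i$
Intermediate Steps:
$m{\left(D,F \right)} = 3 + F D^{2}$ ($m{\left(D,F \right)} = D D F + 3 = D^{2} F + 3 = F D^{2} + 3 = 3 + F D^{2}$)
$B{\left(h \right)} = \sqrt{h} \left(3 + h\right)$ ($B{\left(h \right)} = \left(3 + h \left(\frac{h}{h}\right)^{2}\right) \sqrt{h} = \left(3 + h 1^{2}\right) \sqrt{h} = \left(3 + h 1\right) \sqrt{h} = \left(3 + h\right) \sqrt{h} = \sqrt{h} \left(3 + h\right)$)
$B{\left(-4 \right)} \left(-26\right) - 108 = \sqrt{-4} \left(3 - 4\right) \left(-26\right) - 108 = 2 i \left(-1\right) \left(-26\right) - 108 = - 2 i \left(-26\right) - 108 = 52 i - 108 = -108 + 52 i$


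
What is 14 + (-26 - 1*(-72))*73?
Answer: 3372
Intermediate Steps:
14 + (-26 - 1*(-72))*73 = 14 + (-26 + 72)*73 = 14 + 46*73 = 14 + 3358 = 3372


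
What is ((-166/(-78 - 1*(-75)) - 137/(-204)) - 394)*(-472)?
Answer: 8136218/51 ≈ 1.5953e+5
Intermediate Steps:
((-166/(-78 - 1*(-75)) - 137/(-204)) - 394)*(-472) = ((-166/(-78 + 75) - 137*(-1/204)) - 394)*(-472) = ((-166/(-3) + 137/204) - 394)*(-472) = ((-166*(-⅓) + 137/204) - 394)*(-472) = ((166/3 + 137/204) - 394)*(-472) = (11425/204 - 394)*(-472) = -68951/204*(-472) = 8136218/51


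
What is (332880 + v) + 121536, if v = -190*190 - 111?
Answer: 418205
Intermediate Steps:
v = -36211 (v = -36100 - 111 = -36211)
(332880 + v) + 121536 = (332880 - 36211) + 121536 = 296669 + 121536 = 418205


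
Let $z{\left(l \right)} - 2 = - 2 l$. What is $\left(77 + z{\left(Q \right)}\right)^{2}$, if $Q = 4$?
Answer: $5041$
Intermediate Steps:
$z{\left(l \right)} = 2 - 2 l$
$\left(77 + z{\left(Q \right)}\right)^{2} = \left(77 + \left(2 - 8\right)\right)^{2} = \left(77 - 6\right)^{2} = 71^{2} = 5041$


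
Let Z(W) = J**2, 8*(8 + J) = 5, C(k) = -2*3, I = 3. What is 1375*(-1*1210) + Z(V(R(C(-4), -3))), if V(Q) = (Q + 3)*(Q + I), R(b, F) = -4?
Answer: -106476519/64 ≈ -1.6637e+6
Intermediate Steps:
C(k) = -6
J = -59/8 (J = -8 + (1/8)*5 = -8 + 5/8 = -59/8 ≈ -7.3750)
V(Q) = (3 + Q)**2 (V(Q) = (Q + 3)*(Q + 3) = (3 + Q)*(3 + Q) = (3 + Q)**2)
Z(W) = 3481/64 (Z(W) = (-59/8)**2 = 3481/64)
1375*(-1*1210) + Z(V(R(C(-4), -3))) = 1375*(-1*1210) + 3481/64 = 1375*(-1210) + 3481/64 = -1663750 + 3481/64 = -106476519/64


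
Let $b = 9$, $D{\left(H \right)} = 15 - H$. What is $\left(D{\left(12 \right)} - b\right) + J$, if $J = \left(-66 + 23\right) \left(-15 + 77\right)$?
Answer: $-2672$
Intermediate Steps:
$J = -2666$ ($J = \left(-43\right) 62 = -2666$)
$\left(D{\left(12 \right)} - b\right) + J = \left(\left(15 - 12\right) - 9\right) - 2666 = \left(3 - 9\right) - 2666 = -6 - 2666 = -2672$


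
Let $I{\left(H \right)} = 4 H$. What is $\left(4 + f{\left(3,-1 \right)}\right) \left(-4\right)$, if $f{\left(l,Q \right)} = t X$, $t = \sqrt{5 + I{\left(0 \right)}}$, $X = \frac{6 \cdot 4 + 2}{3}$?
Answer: $-16 - \frac{104 \sqrt{5}}{3} \approx -93.517$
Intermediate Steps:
$X = \frac{26}{3}$ ($X = \left(24 + 2\right) \frac{1}{3} = 26 \cdot \frac{1}{3} = \frac{26}{3} \approx 8.6667$)
$t = \sqrt{5}$ ($t = \sqrt{5 + 4 \cdot 0} = \sqrt{5 + 0} = \sqrt{5} \approx 2.2361$)
$f{\left(l,Q \right)} = \frac{26 \sqrt{5}}{3}$ ($f{\left(l,Q \right)} = \sqrt{5} \cdot \frac{26}{3} = \frac{26 \sqrt{5}}{3}$)
$\left(4 + f{\left(3,-1 \right)}\right) \left(-4\right) = \left(4 + \frac{26 \sqrt{5}}{3}\right) \left(-4\right) = -16 - \frac{104 \sqrt{5}}{3}$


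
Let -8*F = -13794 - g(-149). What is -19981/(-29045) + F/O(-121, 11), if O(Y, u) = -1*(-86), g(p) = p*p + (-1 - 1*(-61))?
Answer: 1060964403/19982960 ≈ 53.093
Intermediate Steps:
g(p) = 60 + p² (g(p) = p² + (-1 + 61) = p² + 60 = 60 + p²)
O(Y, u) = 86
F = 36055/8 (F = -(-13794 - (60 + (-149)²))/8 = -(-13794 - (60 + 22201))/8 = -(-13794 - 1*22261)/8 = -(-13794 - 22261)/8 = -⅛*(-36055) = 36055/8 ≈ 4506.9)
-19981/(-29045) + F/O(-121, 11) = -19981/(-29045) + (36055/8)/86 = -19981*(-1/29045) + (36055/8)*(1/86) = 19981/29045 + 36055/688 = 1060964403/19982960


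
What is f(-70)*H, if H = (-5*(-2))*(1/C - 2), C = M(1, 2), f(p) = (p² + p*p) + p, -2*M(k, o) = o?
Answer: -291900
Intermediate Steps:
M(k, o) = -o/2
f(p) = p + 2*p² (f(p) = (p² + p²) + p = 2*p² + p = p + 2*p²)
C = -1 (C = -½*2 = -1)
H = -30 (H = (-5*(-2))*(1/(-1) - 2) = 10*(-1 - 2) = 10*(-3) = -30)
f(-70)*H = -70*(1 + 2*(-70))*(-30) = -70*(1 - 140)*(-30) = -70*(-139)*(-30) = 9730*(-30) = -291900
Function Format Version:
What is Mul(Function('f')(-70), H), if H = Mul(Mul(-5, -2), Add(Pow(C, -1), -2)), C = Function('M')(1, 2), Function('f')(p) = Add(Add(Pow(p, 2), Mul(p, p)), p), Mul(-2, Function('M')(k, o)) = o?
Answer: -291900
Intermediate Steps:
Function('M')(k, o) = Mul(Rational(-1, 2), o)
Function('f')(p) = Add(p, Mul(2, Pow(p, 2))) (Function('f')(p) = Add(Add(Pow(p, 2), Pow(p, 2)), p) = Add(Mul(2, Pow(p, 2)), p) = Add(p, Mul(2, Pow(p, 2))))
C = -1 (C = Mul(Rational(-1, 2), 2) = -1)
H = -30 (H = Mul(Mul(-5, -2), Add(Pow(-1, -1), -2)) = Mul(10, Add(-1, -2)) = Mul(10, -3) = -30)
Mul(Function('f')(-70), H) = Mul(Mul(-70, Add(1, Mul(2, -70))), -30) = Mul(Mul(-70, Add(1, -140)), -30) = Mul(Mul(-70, -139), -30) = Mul(9730, -30) = -291900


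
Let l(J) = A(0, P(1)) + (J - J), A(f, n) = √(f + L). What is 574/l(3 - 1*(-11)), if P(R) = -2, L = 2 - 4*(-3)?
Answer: 41*√14 ≈ 153.41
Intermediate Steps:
L = 14 (L = 2 + 12 = 14)
A(f, n) = √(14 + f) (A(f, n) = √(f + 14) = √(14 + f))
l(J) = √14 (l(J) = √(14 + 0) + (J - J) = √14 + 0 = √14)
574/l(3 - 1*(-11)) = 574/(√14) = 574*(√14/14) = 41*√14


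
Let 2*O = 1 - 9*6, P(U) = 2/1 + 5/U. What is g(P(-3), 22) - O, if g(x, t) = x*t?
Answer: 203/6 ≈ 33.833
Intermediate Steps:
P(U) = 2 + 5/U (P(U) = 2*1 + 5/U = 2 + 5/U)
O = -53/2 (O = (1 - 9*6)/2 = (1 - 54)/2 = (1/2)*(-53) = -53/2 ≈ -26.500)
g(x, t) = t*x
g(P(-3), 22) - O = 22*(2 + 5/(-3)) - 1*(-53/2) = 22*(2 + 5*(-1/3)) + 53/2 = 22*(2 - 5/3) + 53/2 = 22*(1/3) + 53/2 = 22/3 + 53/2 = 203/6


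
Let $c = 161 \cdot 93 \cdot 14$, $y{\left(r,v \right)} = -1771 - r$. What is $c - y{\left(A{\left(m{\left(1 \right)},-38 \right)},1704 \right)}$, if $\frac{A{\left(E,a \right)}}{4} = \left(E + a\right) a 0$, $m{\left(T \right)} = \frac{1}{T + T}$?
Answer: $211393$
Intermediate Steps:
$m{\left(T \right)} = \frac{1}{2 T}$
$A{\left(E,a \right)} = 0$ ($A{\left(E,a \right)} = 4 \left(E + a\right) a 0 = 4 a \left(E + a\right) 0 = 4 \cdot 0 = 0$)
$c = 209622$ ($c = 14973 \cdot 14 = 209622$)
$c - y{\left(A{\left(m{\left(1 \right)},-38 \right)},1704 \right)} = 209622 - \left(-1771 - 0\right) = 209622 - \left(-1771 + 0\right) = 209622 - -1771 = 209622 + 1771 = 211393$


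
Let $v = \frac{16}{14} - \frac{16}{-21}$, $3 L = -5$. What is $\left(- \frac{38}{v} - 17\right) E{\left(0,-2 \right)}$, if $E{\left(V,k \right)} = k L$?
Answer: $- \frac{739}{6} \approx -123.17$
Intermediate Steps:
$L = - \frac{5}{3}$ ($L = \frac{1}{3} \left(-5\right) = - \frac{5}{3} \approx -1.6667$)
$v = \frac{40}{21}$ ($v = 16 \cdot \frac{1}{14} - - \frac{16}{21} = \frac{8}{7} + \frac{16}{21} = \frac{40}{21} \approx 1.9048$)
$E{\left(V,k \right)} = - \frac{5 k}{3}$ ($E{\left(V,k \right)} = k \left(- \frac{5}{3}\right) = - \frac{5 k}{3}$)
$\left(- \frac{38}{v} - 17\right) E{\left(0,-2 \right)} = \left(- \frac{38}{\frac{40}{21}} - 17\right) \left(\left(- \frac{5}{3}\right) \left(-2\right)\right) = \left(\left(-38\right) \frac{21}{40} - 17\right) \frac{10}{3} = \left(- \frac{399}{20} - 17\right) \frac{10}{3} = \left(- \frac{739}{20}\right) \frac{10}{3} = - \frac{739}{6}$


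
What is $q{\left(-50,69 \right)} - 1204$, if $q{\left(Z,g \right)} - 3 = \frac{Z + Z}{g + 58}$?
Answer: $- \frac{152627}{127} \approx -1201.8$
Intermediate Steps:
$q{\left(Z,g \right)} = 3 + \frac{2 Z}{58 + g}$ ($q{\left(Z,g \right)} = 3 + \frac{Z + Z}{g + 58} = 3 + \frac{2 Z}{58 + g}$)
$q{\left(-50,69 \right)} - 1204 = \frac{174 + 2 \left(-50\right) + 3 \cdot 69}{58 + 69} - 1204 = \frac{174 - 100 + 207}{127} - 1204 = \frac{1}{127} \cdot 281 - 1204 = \frac{281}{127} - 1204 = - \frac{152627}{127}$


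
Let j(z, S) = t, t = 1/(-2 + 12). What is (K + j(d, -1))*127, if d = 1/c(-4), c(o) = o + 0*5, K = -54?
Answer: -68453/10 ≈ -6845.3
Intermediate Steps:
c(o) = o (c(o) = o + 0 = o)
d = -¼ (d = 1/(-4) = -¼ ≈ -0.25000)
t = ⅒ (t = 1/10 = ⅒ ≈ 0.10000)
j(z, S) = ⅒
(K + j(d, -1))*127 = (-54 + ⅒)*127 = -539/10*127 = -68453/10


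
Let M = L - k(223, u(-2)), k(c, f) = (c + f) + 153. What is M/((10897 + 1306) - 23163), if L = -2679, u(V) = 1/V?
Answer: 6109/21920 ≈ 0.27870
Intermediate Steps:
k(c, f) = 153 + c + f
M = -6109/2 (M = -2679 - (153 + 223 + 1/(-2)) = -2679 - (153 + 223 - 1/2) = -2679 - 1*751/2 = -2679 - 751/2 = -6109/2 ≈ -3054.5)
M/((10897 + 1306) - 23163) = -6109/(2*((10897 + 1306) - 23163)) = -6109/(2*(12203 - 23163)) = -6109/2/(-10960) = -6109/2*(-1/10960) = 6109/21920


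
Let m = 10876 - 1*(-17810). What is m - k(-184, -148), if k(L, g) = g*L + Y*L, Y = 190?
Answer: 36414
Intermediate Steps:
k(L, g) = 190*L + L*g (k(L, g) = g*L + 190*L = L*g + 190*L = 190*L + L*g)
m = 28686 (m = 10876 + 17810 = 28686)
m - k(-184, -148) = 28686 - (-184)*(190 - 148) = 28686 - (-184)*42 = 28686 - 1*(-7728) = 28686 + 7728 = 36414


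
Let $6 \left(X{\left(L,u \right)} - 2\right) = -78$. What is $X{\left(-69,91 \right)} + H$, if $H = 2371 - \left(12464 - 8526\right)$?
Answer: $-1578$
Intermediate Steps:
$X{\left(L,u \right)} = -11$ ($X{\left(L,u \right)} = 2 + \frac{1}{6} \left(-78\right) = 2 - 13 = -11$)
$H = -1567$ ($H = 2371 - \left(12464 - 8526\right) = 2371 - 3938 = -1567$)
$X{\left(-69,91 \right)} + H = -11 - 1567 = -1578$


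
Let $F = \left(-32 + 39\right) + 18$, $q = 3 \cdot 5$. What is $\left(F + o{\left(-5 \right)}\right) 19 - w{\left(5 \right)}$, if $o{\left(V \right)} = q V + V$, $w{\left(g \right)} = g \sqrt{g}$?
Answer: $-1045 - 5 \sqrt{5} \approx -1056.2$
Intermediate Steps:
$q = 15$
$w{\left(g \right)} = g^{\frac{3}{2}}$
$o{\left(V \right)} = 16 V$ ($o{\left(V \right)} = 15 V + V = 16 V$)
$F = 25$ ($F = 7 + 18 = 25$)
$\left(F + o{\left(-5 \right)}\right) 19 - w{\left(5 \right)} = \left(25 + 16 \left(-5\right)\right) 19 - 5^{\frac{3}{2}} = \left(25 - 80\right) 19 - 5 \sqrt{5} = \left(-55\right) 19 - 5 \sqrt{5} = -1045 - 5 \sqrt{5}$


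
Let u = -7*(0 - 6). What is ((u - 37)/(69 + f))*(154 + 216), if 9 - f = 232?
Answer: -925/77 ≈ -12.013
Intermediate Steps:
f = -223 (f = 9 - 1*232 = 9 - 232 = -223)
u = 42 (u = -7*(-6) = 42)
((u - 37)/(69 + f))*(154 + 216) = ((42 - 37)/(69 - 223))*(154 + 216) = (5/(-154))*370 = (5*(-1/154))*370 = -5/154*370 = -925/77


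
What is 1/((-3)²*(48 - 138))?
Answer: -1/810 ≈ -0.0012346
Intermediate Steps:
1/((-3)²*(48 - 138)) = 1/(9*(-90)) = 1/(-810) = -1/810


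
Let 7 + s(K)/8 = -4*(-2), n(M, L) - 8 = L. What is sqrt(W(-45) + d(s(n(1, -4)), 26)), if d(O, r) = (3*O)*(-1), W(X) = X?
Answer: I*sqrt(69) ≈ 8.3066*I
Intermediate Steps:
n(M, L) = 8 + L
s(K) = 8 (s(K) = -56 + 8*(-4*(-2)) = -56 + 8*8 = -56 + 64 = 8)
d(O, r) = -3*O
sqrt(W(-45) + d(s(n(1, -4)), 26)) = sqrt(-45 - 3*8) = sqrt(-45 - 24) = sqrt(-69) = I*sqrt(69)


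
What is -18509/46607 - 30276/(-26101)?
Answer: 4161301/5455109 ≈ 0.76283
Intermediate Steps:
-18509/46607 - 30276/(-26101) = -18509*1/46607 - 30276*(-1/26101) = -83/209 + 30276/26101 = 4161301/5455109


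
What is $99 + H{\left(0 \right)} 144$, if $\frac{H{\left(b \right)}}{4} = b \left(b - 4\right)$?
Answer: $99$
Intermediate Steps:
$H{\left(b \right)} = 4 b \left(-4 + b\right)$ ($H{\left(b \right)} = 4 b \left(b - 4\right) = 4 b \left(-4 + b\right)$)
$99 + H{\left(0 \right)} 144 = 99 + 4 \cdot 0 \left(-4 + 0\right) 144 = 99 + 4 \cdot 0 \left(-4\right) 144 = 99 + 0 \cdot 144 = 99 + 0 = 99$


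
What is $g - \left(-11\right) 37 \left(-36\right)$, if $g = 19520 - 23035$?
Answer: $-18167$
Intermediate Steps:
$g = -3515$ ($g = 19520 - 23035 = -3515$)
$g - \left(-11\right) 37 \left(-36\right) = -3515 - \left(-11\right) 37 \left(-36\right) = -3515 - \left(-407\right) \left(-36\right) = -3515 - 14652 = -18167$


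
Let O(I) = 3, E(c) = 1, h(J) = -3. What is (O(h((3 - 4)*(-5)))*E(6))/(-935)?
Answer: -3/935 ≈ -0.0032086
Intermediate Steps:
(O(h((3 - 4)*(-5)))*E(6))/(-935) = (3*1)/(-935) = 3*(-1/935) = -3/935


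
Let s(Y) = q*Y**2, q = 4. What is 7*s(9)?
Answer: 2268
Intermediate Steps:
s(Y) = 4*Y**2
7*s(9) = 7*(4*9**2) = 7*(4*81) = 7*324 = 2268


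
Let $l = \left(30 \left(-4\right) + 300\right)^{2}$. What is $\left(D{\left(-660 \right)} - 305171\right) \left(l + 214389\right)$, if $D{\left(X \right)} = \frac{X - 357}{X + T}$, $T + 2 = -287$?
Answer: $- \frac{71471639792718}{949} \approx -7.5313 \cdot 10^{10}$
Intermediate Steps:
$T = -289$ ($T = -2 - 287 = -289$)
$l = 32400$ ($l = \left(-120 + 300\right)^{2} = 180^{2} = 32400$)
$D{\left(X \right)} = \frac{-357 + X}{-289 + X}$ ($D{\left(X \right)} = \frac{X - 357}{X - 289} = \frac{-357 + X}{-289 + X}$)
$\left(D{\left(-660 \right)} - 305171\right) \left(l + 214389\right) = \left(\frac{-357 - 660}{-289 - 660} - 305171\right) \left(32400 + 214389\right) = \left(\frac{1}{-949} \left(-1017\right) - 305171\right) 246789 = \left(\left(- \frac{1}{949}\right) \left(-1017\right) - 305171\right) 246789 = \left(\frac{1017}{949} - 305171\right) 246789 = \left(- \frac{289606262}{949}\right) 246789 = - \frac{71471639792718}{949}$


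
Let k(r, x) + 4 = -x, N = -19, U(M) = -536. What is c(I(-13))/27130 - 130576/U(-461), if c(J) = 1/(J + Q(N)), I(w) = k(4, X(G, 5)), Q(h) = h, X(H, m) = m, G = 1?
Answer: 12398844013/50895880 ≈ 243.61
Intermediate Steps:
k(r, x) = -4 - x
I(w) = -9 (I(w) = -4 - 1*5 = -4 - 5 = -9)
c(J) = 1/(-19 + J) (c(J) = 1/(J - 19) = 1/(-19 + J))
c(I(-13))/27130 - 130576/U(-461) = 1/(-19 - 9*27130) - 130576/(-536) = (1/27130)/(-28) - 130576*(-1/536) = -1/28*1/27130 + 16322/67 = -1/759640 + 16322/67 = 12398844013/50895880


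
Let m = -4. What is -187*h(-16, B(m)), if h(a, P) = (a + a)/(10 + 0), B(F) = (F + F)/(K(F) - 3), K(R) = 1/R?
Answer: 2992/5 ≈ 598.40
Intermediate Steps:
K(R) = 1/R
B(F) = 2*F/(-3 + 1/F) (B(F) = (F + F)/(1/F - 3) = (2*F)/(-3 + 1/F) = 2*F/(-3 + 1/F))
h(a, P) = a/5 (h(a, P) = (2*a)/10 = (2*a)*(1/10) = a/5)
-187*h(-16, B(m)) = -187*(-16)/5 = -187*(-16/5) = 2992/5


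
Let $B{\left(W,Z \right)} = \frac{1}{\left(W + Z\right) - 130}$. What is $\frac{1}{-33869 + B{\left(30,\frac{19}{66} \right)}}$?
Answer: $- \frac{6581}{222891955} \approx -2.9526 \cdot 10^{-5}$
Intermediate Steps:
$B{\left(W,Z \right)} = \frac{1}{-130 + W + Z}$
$\frac{1}{-33869 + B{\left(30,\frac{19}{66} \right)}} = \frac{1}{-33869 + \frac{1}{-130 + 30 + \frac{19}{66}}} = \frac{1}{-33869 + \frac{1}{- \frac{6581}{66}}} = \frac{1}{-33869 - \frac{66}{6581}} = \frac{1}{- \frac{222891955}{6581}} = - \frac{6581}{222891955}$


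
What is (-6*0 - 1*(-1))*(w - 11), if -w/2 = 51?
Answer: -113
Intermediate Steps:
w = -102 (w = -2*51 = -102)
(-6*0 - 1*(-1))*(w - 11) = (-6*0 - 1*(-1))*(-102 - 11) = (0 + 1)*(-113) = 1*(-113) = -113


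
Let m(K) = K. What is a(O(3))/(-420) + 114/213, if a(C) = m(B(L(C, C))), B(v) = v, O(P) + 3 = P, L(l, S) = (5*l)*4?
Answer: 38/71 ≈ 0.53521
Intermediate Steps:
L(l, S) = 20*l
O(P) = -3 + P
a(C) = 20*C
a(O(3))/(-420) + 114/213 = (20*(-3 + 3))/(-420) + 114/213 = (20*0)*(-1/420) + 114*(1/213) = 0*(-1/420) + 38/71 = 0 + 38/71 = 38/71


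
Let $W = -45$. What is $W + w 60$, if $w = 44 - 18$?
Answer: $1515$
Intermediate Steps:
$w = 26$ ($w = 44 - 18 = 26$)
$W + w 60 = -45 + 26 \cdot 60 = -45 + 1560 = 1515$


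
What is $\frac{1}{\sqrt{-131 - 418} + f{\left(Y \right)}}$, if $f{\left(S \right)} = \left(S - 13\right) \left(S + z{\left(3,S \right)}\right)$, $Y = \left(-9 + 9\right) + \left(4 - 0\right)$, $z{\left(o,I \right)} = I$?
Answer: $- \frac{8}{637} - \frac{i \sqrt{61}}{1911} \approx -0.012559 - 0.004087 i$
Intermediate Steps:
$Y = 4$ ($Y = 0 + \left(4 + 0\right) = 0 + 4 = 4$)
$f{\left(S \right)} = 2 S \left(-13 + S\right)$ ($f{\left(S \right)} = \left(S - 13\right) \left(S + S\right) = \left(-13 + S\right) 2 S = 2 S \left(-13 + S\right)$)
$\frac{1}{\sqrt{-131 - 418} + f{\left(Y \right)}} = \frac{1}{\sqrt{-131 - 418} + 2 \cdot 4 \left(-13 + 4\right)} = \frac{1}{\sqrt{-549} + 2 \cdot 4 \left(-9\right)} = \frac{1}{3 i \sqrt{61} - 72} = \frac{1}{-72 + 3 i \sqrt{61}}$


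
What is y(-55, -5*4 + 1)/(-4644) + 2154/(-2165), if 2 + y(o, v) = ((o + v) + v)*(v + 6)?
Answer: -12616331/10054260 ≈ -1.2548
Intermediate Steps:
y(o, v) = -2 + (6 + v)*(o + 2*v) (y(o, v) = -2 + ((o + v) + v)*(v + 6) = -2 + (o + 2*v)*(6 + v) = -2 + (6 + v)*(o + 2*v))
y(-55, -5*4 + 1)/(-4644) + 2154/(-2165) = (-2 + 2*(-5*4 + 1)**2 + 6*(-55) + 12*(-5*4 + 1) - 55*(-5*4 + 1))/(-4644) + 2154/(-2165) = (-2 + 2*(-20 + 1)**2 - 330 + 12*(-20 + 1) - 55*(-20 + 1))*(-1/4644) + 2154*(-1/2165) = (-2 + 2*(-19)**2 - 330 + 12*(-19) - 55*(-19))*(-1/4644) - 2154/2165 = (-2 + 2*361 - 330 - 228 + 1045)*(-1/4644) - 2154/2165 = (-2 + 722 - 330 - 228 + 1045)*(-1/4644) - 2154/2165 = 1207*(-1/4644) - 2154/2165 = -1207/4644 - 2154/2165 = -12616331/10054260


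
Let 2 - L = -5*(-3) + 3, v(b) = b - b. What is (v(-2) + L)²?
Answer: 256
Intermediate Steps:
v(b) = 0
L = -16 (L = 2 - (-5*(-3) + 3) = 2 - (15 + 3) = 2 - 1*18 = 2 - 18 = -16)
(v(-2) + L)² = (0 - 16)² = (-16)² = 256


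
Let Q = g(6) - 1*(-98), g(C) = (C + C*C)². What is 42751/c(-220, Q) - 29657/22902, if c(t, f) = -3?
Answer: -326390791/22902 ≈ -14252.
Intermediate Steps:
g(C) = (C + C²)²
Q = 1862 (Q = 6²*(1 + 6)² - 1*(-98) = 36*7² + 98 = 36*49 + 98 = 1764 + 98 = 1862)
42751/c(-220, Q) - 29657/22902 = 42751/(-3) - 29657/22902 = 42751*(-⅓) - 29657*1/22902 = -42751/3 - 29657/22902 = -326390791/22902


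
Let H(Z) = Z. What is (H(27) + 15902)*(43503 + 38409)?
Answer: 1304776248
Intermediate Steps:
(H(27) + 15902)*(43503 + 38409) = (27 + 15902)*(43503 + 38409) = 15929*81912 = 1304776248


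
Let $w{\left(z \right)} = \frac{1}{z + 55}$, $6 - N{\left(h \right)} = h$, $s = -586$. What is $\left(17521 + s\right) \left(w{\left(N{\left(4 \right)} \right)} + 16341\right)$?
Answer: $\frac{5257967510}{19} \approx 2.7673 \cdot 10^{8}$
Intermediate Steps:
$N{\left(h \right)} = 6 - h$
$w{\left(z \right)} = \frac{1}{55 + z}$
$\left(17521 + s\right) \left(w{\left(N{\left(4 \right)} \right)} + 16341\right) = \left(17521 - 586\right) \left(\frac{1}{55 + \left(6 - 4\right)} + 16341\right) = 16935 \left(\frac{1}{55 + \left(6 - 4\right)} + 16341\right) = 16935 \left(\frac{1}{55 + 2} + 16341\right) = 16935 \left(\frac{1}{57} + 16341\right) = 16935 \cdot \frac{931438}{57} = \frac{5257967510}{19}$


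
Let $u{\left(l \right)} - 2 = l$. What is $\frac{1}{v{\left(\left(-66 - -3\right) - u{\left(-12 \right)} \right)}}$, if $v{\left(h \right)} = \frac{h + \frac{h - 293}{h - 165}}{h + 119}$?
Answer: $- \frac{1199}{934} \approx -1.2837$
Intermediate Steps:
$u{\left(l \right)} = 2 + l$
$v{\left(h \right)} = \frac{h + \frac{-293 + h}{-165 + h}}{119 + h}$
$\frac{1}{v{\left(\left(-66 - -3\right) - u{\left(-12 \right)} \right)}} = \frac{1}{\frac{1}{19635 - \left(\left(-66 - -3\right) - \left(2 - 12\right)\right)^{2} + 46 \left(\left(-66 - -3\right) - \left(2 - 12\right)\right)} \left(293 - \left(\left(-66 - -3\right) - \left(2 - 12\right)\right)^{2} + 164 \left(\left(-66 - -3\right) - \left(2 - 12\right)\right)\right)} = \frac{1}{\frac{1}{19635 - \left(\left(-66 + 3\right) - -10\right)^{2} + 46 \left(\left(-66 + 3\right) - -10\right)} \left(293 - \left(\left(-66 + 3\right) - -10\right)^{2} + 164 \left(\left(-66 + 3\right) - -10\right)\right)} = \frac{1}{\frac{1}{19635 - \left(-63 + 10\right)^{2} + 46 \left(-63 + 10\right)} \left(293 - \left(-63 + 10\right)^{2} + 164 \left(-63 + 10\right)\right)} = \frac{1}{\frac{1}{19635 - \left(-53\right)^{2} + 46 \left(-53\right)} \left(293 - \left(-53\right)^{2} + 164 \left(-53\right)\right)} = \frac{1}{\frac{1}{19635 - 2809 - 2438} \left(293 - 2809 - 8692\right)} = \frac{1}{\frac{1}{14388} \left(-11208\right)} = \frac{1}{- \frac{934}{1199}} = - \frac{1199}{934}$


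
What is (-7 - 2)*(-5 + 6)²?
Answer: -9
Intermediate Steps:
(-7 - 2)*(-5 + 6)² = -9*1² = -9*1 = -9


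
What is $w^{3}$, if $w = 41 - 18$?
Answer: $12167$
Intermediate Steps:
$w = 23$
$w^{3} = 23^{3} = 12167$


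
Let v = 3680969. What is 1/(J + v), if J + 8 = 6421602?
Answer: 1/10102563 ≈ 9.8985e-8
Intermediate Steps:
J = 6421594 (J = -8 + 6421602 = 6421594)
1/(J + v) = 1/(6421594 + 3680969) = 1/10102563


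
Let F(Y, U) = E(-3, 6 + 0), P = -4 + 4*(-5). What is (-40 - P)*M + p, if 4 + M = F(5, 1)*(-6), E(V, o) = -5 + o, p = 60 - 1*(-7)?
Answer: 227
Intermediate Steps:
P = -24 (P = -4 - 20 = -24)
p = 67 (p = 60 + 7 = 67)
F(Y, U) = 1 (F(Y, U) = -5 + (6 + 0) = -5 + 6 = 1)
M = -10 (M = -4 + 1*(-6) = -4 - 6 = -10)
(-40 - P)*M + p = (-40 - 1*(-24))*(-10) + 67 = (-40 + 24)*(-10) + 67 = -16*(-10) + 67 = 160 + 67 = 227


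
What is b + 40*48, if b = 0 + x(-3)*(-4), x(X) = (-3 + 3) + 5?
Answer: 1900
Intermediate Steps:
x(X) = 5 (x(X) = 0 + 5 = 5)
b = -20 (b = 0 + 5*(-4) = 0 - 20 = -20)
b + 40*48 = -20 + 40*48 = -20 + 1920 = 1900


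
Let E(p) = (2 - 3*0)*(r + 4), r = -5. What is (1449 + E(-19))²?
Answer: 2093809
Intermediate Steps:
E(p) = -2 (E(p) = (2 - 3*0)*(-5 + 4) = (2 + 0)*(-1) = 2*(-1) = -2)
(1449 + E(-19))² = (1449 - 2)² = 1447² = 2093809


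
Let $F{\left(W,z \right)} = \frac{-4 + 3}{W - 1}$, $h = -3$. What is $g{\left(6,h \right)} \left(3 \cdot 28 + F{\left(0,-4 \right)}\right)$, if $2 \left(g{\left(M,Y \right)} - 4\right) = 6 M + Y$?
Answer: $\frac{3485}{2} \approx 1742.5$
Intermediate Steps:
$F{\left(W,z \right)} = - \frac{1}{-1 + W}$
$g{\left(M,Y \right)} = 4 + \frac{Y}{2} + 3 M$ ($g{\left(M,Y \right)} = 4 + \frac{6 M + Y}{2} = 4 + \frac{Y + 6 M}{2} = 4 + \left(\frac{Y}{2} + 3 M\right) = 4 + \frac{Y}{2} + 3 M$)
$g{\left(6,h \right)} \left(3 \cdot 28 + F{\left(0,-4 \right)}\right) = \left(4 + \frac{1}{2} \left(-3\right) + 3 \cdot 6\right) \left(3 \cdot 28 - \frac{1}{-1 + 0}\right) = \left(4 - \frac{3}{2} + 18\right) \left(84 - \frac{1}{-1}\right) = \frac{41 \left(84 - -1\right)}{2} = \frac{41 \left(84 + 1\right)}{2} = \frac{41}{2} \cdot 85 = \frac{3485}{2}$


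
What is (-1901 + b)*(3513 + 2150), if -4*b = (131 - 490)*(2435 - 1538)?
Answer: 1780554797/4 ≈ 4.4514e+8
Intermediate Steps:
b = 322023/4 (b = -(131 - 490)*(2435 - 1538)/4 = -(-359)*897/4 = -1/4*(-322023) = 322023/4 ≈ 80506.)
(-1901 + b)*(3513 + 2150) = (-1901 + 322023/4)*(3513 + 2150) = (314419/4)*5663 = 1780554797/4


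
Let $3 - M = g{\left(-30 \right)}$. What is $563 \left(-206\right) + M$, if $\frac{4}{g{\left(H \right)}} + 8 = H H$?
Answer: $- \frac{25862426}{223} \approx -1.1598 \cdot 10^{5}$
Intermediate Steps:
$g{\left(H \right)} = \frac{4}{-8 + H^{2}}$ ($g{\left(H \right)} = \frac{4}{-8 + H H} = \frac{4}{-8 + H^{2}}$)
$M = \frac{668}{223}$ ($M = 3 - \frac{4}{-8 + \left(-30\right)^{2}} = 3 - \frac{4}{-8 + 900} = 3 - \frac{4}{892} = 3 - 4 \cdot \frac{1}{892} = 3 - \frac{1}{223} = \frac{668}{223} \approx 2.9955$)
$563 \left(-206\right) + M = 563 \left(-206\right) + \frac{668}{223} = -115978 + \frac{668}{223} = - \frac{25862426}{223}$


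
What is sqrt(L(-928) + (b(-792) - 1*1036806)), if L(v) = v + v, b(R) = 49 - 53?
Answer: 17*I*sqrt(3594) ≈ 1019.1*I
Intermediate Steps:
b(R) = -4
L(v) = 2*v
sqrt(L(-928) + (b(-792) - 1*1036806)) = sqrt(2*(-928) + (-4 - 1*1036806)) = sqrt(-1856 + (-4 - 1036806)) = sqrt(-1856 - 1036810) = sqrt(-1038666) = 17*I*sqrt(3594)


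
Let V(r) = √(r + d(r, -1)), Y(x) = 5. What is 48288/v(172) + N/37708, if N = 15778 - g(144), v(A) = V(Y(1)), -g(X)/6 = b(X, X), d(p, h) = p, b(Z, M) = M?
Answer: 8321/18854 + 24144*√10/5 ≈ 15270.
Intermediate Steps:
g(X) = -6*X
V(r) = √2*√r (V(r) = √(r + r) = √(2*r) = √2*√r)
v(A) = √10 (v(A) = √2*√5 = √10)
N = 16642 (N = 15778 - (-6)*144 = 15778 - 1*(-864) = 15778 + 864 = 16642)
48288/v(172) + N/37708 = 48288/(√10) + 16642/37708 = 48288*(√10/10) + 16642*(1/37708) = 24144*√10/5 + 8321/18854 = 8321/18854 + 24144*√10/5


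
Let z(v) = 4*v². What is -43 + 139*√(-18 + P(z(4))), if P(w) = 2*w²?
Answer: -43 + 139*√8174 ≈ 12524.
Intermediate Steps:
-43 + 139*√(-18 + P(z(4))) = -43 + 139*√(-18 + 2*(4*4²)²) = -43 + 139*√(-18 + 2*(4*16)²) = -43 + 139*√(-18 + 2*64²) = -43 + 139*√(-18 + 2*4096) = -43 + 139*√(-18 + 8192) = -43 + 139*√8174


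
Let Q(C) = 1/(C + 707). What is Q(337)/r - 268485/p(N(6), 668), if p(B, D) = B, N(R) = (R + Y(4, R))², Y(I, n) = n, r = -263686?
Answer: -1026538167797/550576368 ≈ -1864.5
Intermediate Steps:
Q(C) = 1/(707 + C)
N(R) = 4*R² (N(R) = (R + R)² = (2*R)² = 4*R²)
Q(337)/r - 268485/p(N(6), 668) = 1/((707 + 337)*(-263686)) - 268485/(4*6²) = -1/263686/1044 - 268485/(4*36) = (1/1044)*(-1/263686) - 268485/144 = -1/275288184 - 268485*1/144 = -1/275288184 - 89495/48 = -1026538167797/550576368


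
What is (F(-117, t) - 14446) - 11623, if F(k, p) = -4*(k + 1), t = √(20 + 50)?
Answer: -25605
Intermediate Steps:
t = √70 ≈ 8.3666
F(k, p) = -4 - 4*k (F(k, p) = -4*(1 + k) = -4 - 4*k)
(F(-117, t) - 14446) - 11623 = ((-4 - 4*(-117)) - 14446) - 11623 = ((-4 + 468) - 14446) - 11623 = (464 - 14446) - 11623 = -13982 - 11623 = -25605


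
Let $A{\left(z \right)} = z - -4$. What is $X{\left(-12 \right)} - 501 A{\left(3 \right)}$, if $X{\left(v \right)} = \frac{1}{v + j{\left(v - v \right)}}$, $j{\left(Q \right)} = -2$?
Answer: $- \frac{49099}{14} \approx -3507.1$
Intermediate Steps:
$X{\left(v \right)} = \frac{1}{-2 + v}$ ($X{\left(v \right)} = \frac{1}{v - 2} = \frac{1}{-2 + v}$)
$A{\left(z \right)} = 4 + z$ ($A{\left(z \right)} = z + 4 = 4 + z$)
$X{\left(-12 \right)} - 501 A{\left(3 \right)} = \frac{1}{-2 - 12} - 501 \left(4 + 3\right) = \frac{1}{-14} - 3507 = - \frac{1}{14} - 3507 = - \frac{49099}{14}$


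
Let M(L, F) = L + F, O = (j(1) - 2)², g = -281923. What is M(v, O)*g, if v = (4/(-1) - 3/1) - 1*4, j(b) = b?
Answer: 2819230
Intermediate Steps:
O = 1 (O = (1 - 2)² = (-1)² = 1)
v = -11 (v = (4*(-1) - 3*1) - 4 = (-4 - 3) - 4 = -7 - 4 = -11)
M(L, F) = F + L
M(v, O)*g = (1 - 11)*(-281923) = -10*(-281923) = 2819230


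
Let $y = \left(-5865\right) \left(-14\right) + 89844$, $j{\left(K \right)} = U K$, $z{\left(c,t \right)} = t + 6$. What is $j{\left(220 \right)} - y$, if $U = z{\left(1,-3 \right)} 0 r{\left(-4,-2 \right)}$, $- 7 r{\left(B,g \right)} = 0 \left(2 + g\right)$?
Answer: $-171954$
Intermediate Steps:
$z{\left(c,t \right)} = 6 + t$
$r{\left(B,g \right)} = 0$ ($r{\left(B,g \right)} = - \frac{0 \left(2 + g\right)}{7} = \left(- \frac{1}{7}\right) 0 = 0$)
$U = 0$ ($U = \left(6 - 3\right) 0 \cdot 0 = 3 \cdot 0 \cdot 0 = 0 \cdot 0 = 0$)
$j{\left(K \right)} = 0$ ($j{\left(K \right)} = 0 K = 0$)
$y = 171954$ ($y = 82110 + 89844 = 171954$)
$j{\left(220 \right)} - y = 0 - 171954 = -171954$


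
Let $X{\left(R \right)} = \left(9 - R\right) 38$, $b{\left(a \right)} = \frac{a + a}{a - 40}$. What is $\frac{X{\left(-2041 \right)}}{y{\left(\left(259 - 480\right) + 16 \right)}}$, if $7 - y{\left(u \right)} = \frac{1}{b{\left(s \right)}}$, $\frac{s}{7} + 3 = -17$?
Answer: $\frac{1090600}{89} \approx 12254.0$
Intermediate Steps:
$s = -140$ ($s = -21 + 7 \left(-17\right) = -21 - 119 = -140$)
$b{\left(a \right)} = \frac{2 a}{-40 + a}$
$X{\left(R \right)} = 342 - 38 R$
$y{\left(u \right)} = \frac{89}{14}$ ($y{\left(u \right)} = 7 - \frac{1}{2 \left(-140\right) \frac{1}{-40 - 140}} = 7 - \frac{1}{2 \left(-140\right) \frac{1}{-180}} = 7 - \frac{1}{2 \left(-140\right) \left(- \frac{1}{180}\right)} = 7 - \frac{1}{\frac{14}{9}} = 7 - \frac{9}{14} = \frac{89}{14}$)
$\frac{X{\left(-2041 \right)}}{y{\left(\left(259 - 480\right) + 16 \right)}} = \frac{342 - -77558}{\frac{89}{14}} = \left(342 + 77558\right) \frac{14}{89} = 77900 \cdot \frac{14}{89} = \frac{1090600}{89}$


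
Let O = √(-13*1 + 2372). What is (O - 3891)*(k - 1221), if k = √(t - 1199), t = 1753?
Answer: (1221 - √554)*(3891 - √2359) ≈ 4.6012e+6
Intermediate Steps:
O = √2359 (O = √(-13 + 2372) = √2359 ≈ 48.570)
k = √554 (k = √(1753 - 1199) = √554 ≈ 23.537)
(O - 3891)*(k - 1221) = (√2359 - 3891)*(√554 - 1221) = (-3891 + √2359)*(-1221 + √554)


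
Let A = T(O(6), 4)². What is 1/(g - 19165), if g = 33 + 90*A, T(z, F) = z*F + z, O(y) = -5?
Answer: 1/37118 ≈ 2.6941e-5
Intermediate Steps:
T(z, F) = z + F*z (T(z, F) = F*z + z = z + F*z)
A = 625 (A = (-5*(1 + 4))² = (-5*5)² = (-25)² = 625)
g = 56283 (g = 33 + 90*625 = 33 + 56250 = 56283)
1/(g - 19165) = 1/(56283 - 19165) = 1/37118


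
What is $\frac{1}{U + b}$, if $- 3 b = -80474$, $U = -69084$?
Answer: $- \frac{3}{126778} \approx -2.3663 \cdot 10^{-5}$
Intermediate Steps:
$b = \frac{80474}{3}$ ($b = \left(- \frac{1}{3}\right) \left(-80474\right) = \frac{80474}{3} \approx 26825.0$)
$\frac{1}{U + b} = \frac{1}{-69084 + \frac{80474}{3}} = \frac{1}{- \frac{126778}{3}} = - \frac{3}{126778}$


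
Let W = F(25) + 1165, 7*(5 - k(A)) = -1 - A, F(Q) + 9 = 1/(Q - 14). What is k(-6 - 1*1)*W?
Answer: 368793/77 ≈ 4789.5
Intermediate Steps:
F(Q) = -9 + 1/(-14 + Q) (F(Q) = -9 + 1/(Q - 14) = -9 + 1/(-14 + Q))
k(A) = 36/7 + A/7 (k(A) = 5 - (-1 - A)/7 = 5 + (1/7 + A/7) = 36/7 + A/7)
W = 12717/11 (W = (127 - 9*25)/(-14 + 25) + 1165 = (127 - 225)/11 + 1165 = (1/11)*(-98) + 1165 = -98/11 + 1165 = 12717/11 ≈ 1156.1)
k(-6 - 1*1)*W = (36/7 + (-6 - 1*1)/7)*(12717/11) = (36/7 + (-6 - 1)/7)*(12717/11) = (36/7 + (1/7)*(-7))*(12717/11) = (36/7 - 1)*(12717/11) = (29/7)*(12717/11) = 368793/77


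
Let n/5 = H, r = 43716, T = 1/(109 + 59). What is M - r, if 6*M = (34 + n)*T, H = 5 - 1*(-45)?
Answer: -11016361/252 ≈ -43716.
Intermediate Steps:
T = 1/168 ≈ 0.0059524
H = 50 (H = 5 + 45 = 50)
n = 250 (n = 5*50 = 250)
M = 71/252 (M = ((34 + 250)*(1/168))/6 = (284*(1/168))/6 = (1/6)*(71/42) = 71/252 ≈ 0.28175)
M - r = 71/252 - 1*43716 = 71/252 - 43716 = -11016361/252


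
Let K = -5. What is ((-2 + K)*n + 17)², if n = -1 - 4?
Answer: 2704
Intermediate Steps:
n = -5
((-2 + K)*n + 17)² = ((-2 - 5)*(-5) + 17)² = (-7*(-5) + 17)² = (35 + 17)² = 52² = 2704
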